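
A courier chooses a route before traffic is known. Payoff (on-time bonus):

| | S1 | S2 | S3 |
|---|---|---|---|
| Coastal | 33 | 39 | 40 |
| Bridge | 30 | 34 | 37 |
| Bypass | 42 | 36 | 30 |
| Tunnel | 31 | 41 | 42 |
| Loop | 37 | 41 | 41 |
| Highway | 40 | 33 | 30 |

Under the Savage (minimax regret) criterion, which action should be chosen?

Column bests: S1=42, S2=41, S3=42.
Coastal regrets: 9, 2, 2 → max 9
Bridge regrets: 12, 7, 5 → max 12
Bypass regrets: 0, 5, 12 → max 12
Tunnel regrets: 11, 0, 0 → max 11
Loop regrets: 5, 0, 1 → max 5
Highway regrets: 2, 8, 12 → max 12
Smallest max regret = 5 → Loop.

Loop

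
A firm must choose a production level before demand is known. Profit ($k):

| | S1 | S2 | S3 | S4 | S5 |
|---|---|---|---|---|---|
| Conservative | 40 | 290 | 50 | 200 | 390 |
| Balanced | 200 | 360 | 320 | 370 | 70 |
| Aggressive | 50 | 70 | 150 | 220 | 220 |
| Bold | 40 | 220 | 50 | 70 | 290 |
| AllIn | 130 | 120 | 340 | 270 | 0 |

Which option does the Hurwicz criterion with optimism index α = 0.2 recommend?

Balanced

Conservative: 0.2·390 + 0.8·40 = 110
Balanced: 0.2·370 + 0.8·70 = 130
Aggressive: 0.2·220 + 0.8·50 = 84
Bold: 0.2·290 + 0.8·40 = 90
AllIn: 0.2·340 + 0.8·0 = 68
Highest Hurwicz score = 130 → Balanced.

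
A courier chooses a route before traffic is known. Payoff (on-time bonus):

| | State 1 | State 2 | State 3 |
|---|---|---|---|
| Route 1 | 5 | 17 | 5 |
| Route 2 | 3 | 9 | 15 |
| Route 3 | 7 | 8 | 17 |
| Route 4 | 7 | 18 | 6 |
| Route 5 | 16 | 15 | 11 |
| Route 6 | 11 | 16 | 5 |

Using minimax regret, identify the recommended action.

Column bests: State 1=16, State 2=18, State 3=17.
Route 1 regrets: 11, 1, 12 → max 12
Route 2 regrets: 13, 9, 2 → max 13
Route 3 regrets: 9, 10, 0 → max 10
Route 4 regrets: 9, 0, 11 → max 11
Route 5 regrets: 0, 3, 6 → max 6
Route 6 regrets: 5, 2, 12 → max 12
Smallest max regret = 6 → Route 5.

Route 5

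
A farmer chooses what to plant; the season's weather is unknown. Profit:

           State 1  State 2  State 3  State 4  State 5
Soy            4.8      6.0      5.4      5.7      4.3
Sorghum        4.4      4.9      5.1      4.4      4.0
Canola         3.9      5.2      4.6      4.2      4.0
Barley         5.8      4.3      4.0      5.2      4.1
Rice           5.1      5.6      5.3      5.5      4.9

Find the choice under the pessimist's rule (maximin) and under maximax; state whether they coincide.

Row minima: Soy=4.3, Sorghum=4.0, Canola=3.9, Barley=4.0, Rice=4.9
Best worst-case = 4.9 → Rice.
Row maxima: Soy=6.0, Sorghum=5.1, Canola=5.2, Barley=5.8, Rice=5.6
Best best-case = 6.0 → Soy.

maximin → Rice; maximax → Soy (disagree)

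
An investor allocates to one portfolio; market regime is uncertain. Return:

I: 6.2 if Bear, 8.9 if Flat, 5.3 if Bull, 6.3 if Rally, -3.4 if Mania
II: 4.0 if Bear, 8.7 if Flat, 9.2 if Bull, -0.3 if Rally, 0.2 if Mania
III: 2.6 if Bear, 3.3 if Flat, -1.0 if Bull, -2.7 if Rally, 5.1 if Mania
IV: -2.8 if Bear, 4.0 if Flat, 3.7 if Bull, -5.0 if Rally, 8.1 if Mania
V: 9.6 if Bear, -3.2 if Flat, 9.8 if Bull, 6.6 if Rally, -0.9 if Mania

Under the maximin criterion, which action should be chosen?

II

Row minima: I=-3.4, II=-0.3, III=-2.7, IV=-5.0, V=-3.2
Best worst-case = -0.3 → II.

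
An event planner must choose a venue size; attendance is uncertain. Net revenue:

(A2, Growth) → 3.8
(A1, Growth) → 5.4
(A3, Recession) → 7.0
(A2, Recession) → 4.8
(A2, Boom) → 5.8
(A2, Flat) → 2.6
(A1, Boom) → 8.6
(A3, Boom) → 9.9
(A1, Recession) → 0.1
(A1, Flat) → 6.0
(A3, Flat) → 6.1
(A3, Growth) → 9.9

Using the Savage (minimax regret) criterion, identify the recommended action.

A3

Column bests: Recession=7.0, Flat=6.1, Growth=9.9, Boom=9.9.
A1 regrets: 6.9, 0.1, 4.5, 1.3 → max 6.9
A2 regrets: 2.2, 3.5, 6.1, 4.1 → max 6.1
A3 regrets: 0.0, 0.0, 0.0, 0.0 → max 0.0
Smallest max regret = 0.0 → A3.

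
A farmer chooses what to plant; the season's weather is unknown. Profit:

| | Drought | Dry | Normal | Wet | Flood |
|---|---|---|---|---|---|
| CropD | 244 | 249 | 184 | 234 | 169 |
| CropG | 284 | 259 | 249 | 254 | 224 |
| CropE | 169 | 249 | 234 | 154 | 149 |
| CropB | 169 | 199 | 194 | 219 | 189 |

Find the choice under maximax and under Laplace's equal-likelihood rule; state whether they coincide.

maximax → CropG; laplace → CropG (agree)

Row maxima: CropD=249, CropG=284, CropE=249, CropB=219
Best best-case = 284 → CropG.
Row averages: CropD=216, CropG=254, CropE=191, CropB=194
Highest average = 254 → CropG.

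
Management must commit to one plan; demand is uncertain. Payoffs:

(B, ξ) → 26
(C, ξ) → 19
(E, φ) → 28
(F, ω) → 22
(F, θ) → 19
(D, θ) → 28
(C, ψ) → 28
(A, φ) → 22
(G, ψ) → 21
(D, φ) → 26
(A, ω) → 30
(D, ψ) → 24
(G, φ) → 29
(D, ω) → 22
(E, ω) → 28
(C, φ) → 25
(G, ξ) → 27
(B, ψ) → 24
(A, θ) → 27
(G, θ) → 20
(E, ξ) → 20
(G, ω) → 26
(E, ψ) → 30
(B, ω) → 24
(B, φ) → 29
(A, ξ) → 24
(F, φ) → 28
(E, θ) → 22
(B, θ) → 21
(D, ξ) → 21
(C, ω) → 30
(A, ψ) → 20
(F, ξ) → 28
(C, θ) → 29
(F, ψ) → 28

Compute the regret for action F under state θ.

Best payoff under θ is 29.
Regret = 29 − 19 = 10.

10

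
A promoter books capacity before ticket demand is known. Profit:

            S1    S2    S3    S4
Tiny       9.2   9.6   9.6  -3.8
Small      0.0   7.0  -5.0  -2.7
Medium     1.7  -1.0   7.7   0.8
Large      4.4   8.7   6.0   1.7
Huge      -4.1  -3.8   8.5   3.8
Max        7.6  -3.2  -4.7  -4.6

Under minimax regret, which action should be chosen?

Column bests: S1=9.2, S2=9.6, S3=9.6, S4=3.8.
Tiny regrets: 0.0, 0.0, 0.0, 7.6 → max 7.6
Small regrets: 9.2, 2.6, 14.6, 6.5 → max 14.6
Medium regrets: 7.5, 10.6, 1.9, 3.0 → max 10.6
Large regrets: 4.8, 0.9, 3.6, 2.1 → max 4.8
Huge regrets: 13.3, 13.4, 1.1, 0.0 → max 13.4
Max regrets: 1.6, 12.8, 14.3, 8.4 → max 14.3
Smallest max regret = 4.8 → Large.

Large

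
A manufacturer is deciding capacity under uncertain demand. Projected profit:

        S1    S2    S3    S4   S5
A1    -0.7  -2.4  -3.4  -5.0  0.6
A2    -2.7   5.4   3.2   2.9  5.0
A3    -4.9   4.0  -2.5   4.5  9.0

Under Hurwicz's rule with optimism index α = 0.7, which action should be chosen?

A3

A1: 0.7·0.6 + 0.3·(-5.0) = -1.08
A2: 0.7·5.4 + 0.3·(-2.7) = 2.97
A3: 0.7·9.0 + 0.3·(-4.9) = 4.83
Highest Hurwicz score = 4.83 → A3.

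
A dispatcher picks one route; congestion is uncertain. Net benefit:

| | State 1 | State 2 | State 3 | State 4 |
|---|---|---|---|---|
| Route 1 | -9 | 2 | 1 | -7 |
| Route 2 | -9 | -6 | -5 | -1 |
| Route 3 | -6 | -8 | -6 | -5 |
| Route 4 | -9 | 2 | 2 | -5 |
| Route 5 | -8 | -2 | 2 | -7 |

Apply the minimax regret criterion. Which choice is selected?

Column bests: State 1=-6, State 2=2, State 3=2, State 4=-1.
Route 1 regrets: 3, 0, 1, 6 → max 6
Route 2 regrets: 3, 8, 7, 0 → max 8
Route 3 regrets: 0, 10, 8, 4 → max 10
Route 4 regrets: 3, 0, 0, 4 → max 4
Route 5 regrets: 2, 4, 0, 6 → max 6
Smallest max regret = 4 → Route 4.

Route 4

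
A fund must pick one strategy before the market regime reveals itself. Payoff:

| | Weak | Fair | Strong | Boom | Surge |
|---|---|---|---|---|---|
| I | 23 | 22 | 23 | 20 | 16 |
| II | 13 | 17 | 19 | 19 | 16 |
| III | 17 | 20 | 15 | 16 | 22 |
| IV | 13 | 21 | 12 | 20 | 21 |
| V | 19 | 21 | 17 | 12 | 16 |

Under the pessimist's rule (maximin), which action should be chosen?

I

Row minima: I=16, II=13, III=15, IV=12, V=12
Best worst-case = 16 → I.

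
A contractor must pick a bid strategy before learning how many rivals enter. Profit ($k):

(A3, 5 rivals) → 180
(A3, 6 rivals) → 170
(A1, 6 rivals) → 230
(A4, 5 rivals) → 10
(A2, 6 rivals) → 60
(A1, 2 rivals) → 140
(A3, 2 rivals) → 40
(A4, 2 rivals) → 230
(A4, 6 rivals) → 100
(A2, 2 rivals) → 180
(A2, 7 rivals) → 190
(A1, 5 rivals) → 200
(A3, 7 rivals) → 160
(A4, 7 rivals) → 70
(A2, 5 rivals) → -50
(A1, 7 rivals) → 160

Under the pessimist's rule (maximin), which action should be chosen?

A1

Row minima: A1=140, A2=-50, A3=40, A4=10
Best worst-case = 140 → A1.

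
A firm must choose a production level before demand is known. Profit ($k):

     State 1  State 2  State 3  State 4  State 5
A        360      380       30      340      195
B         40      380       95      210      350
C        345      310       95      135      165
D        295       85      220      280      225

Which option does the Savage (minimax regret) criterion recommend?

Column bests: State 1=360, State 2=380, State 3=220, State 4=340, State 5=350.
A regrets: 0, 0, 190, 0, 155 → max 190
B regrets: 320, 0, 125, 130, 0 → max 320
C regrets: 15, 70, 125, 205, 185 → max 205
D regrets: 65, 295, 0, 60, 125 → max 295
Smallest max regret = 190 → A.

A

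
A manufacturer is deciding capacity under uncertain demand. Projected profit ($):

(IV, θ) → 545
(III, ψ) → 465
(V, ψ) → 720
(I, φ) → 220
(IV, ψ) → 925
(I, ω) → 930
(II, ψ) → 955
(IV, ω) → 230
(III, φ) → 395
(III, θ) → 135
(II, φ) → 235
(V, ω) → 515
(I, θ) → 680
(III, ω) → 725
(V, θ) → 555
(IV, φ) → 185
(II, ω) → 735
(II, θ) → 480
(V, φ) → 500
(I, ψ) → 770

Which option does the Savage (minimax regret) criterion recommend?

Column bests: θ=680, φ=500, ψ=955, ω=930.
I regrets: 0, 280, 185, 0 → max 280
II regrets: 200, 265, 0, 195 → max 265
III regrets: 545, 105, 490, 205 → max 545
IV regrets: 135, 315, 30, 700 → max 700
V regrets: 125, 0, 235, 415 → max 415
Smallest max regret = 265 → II.

II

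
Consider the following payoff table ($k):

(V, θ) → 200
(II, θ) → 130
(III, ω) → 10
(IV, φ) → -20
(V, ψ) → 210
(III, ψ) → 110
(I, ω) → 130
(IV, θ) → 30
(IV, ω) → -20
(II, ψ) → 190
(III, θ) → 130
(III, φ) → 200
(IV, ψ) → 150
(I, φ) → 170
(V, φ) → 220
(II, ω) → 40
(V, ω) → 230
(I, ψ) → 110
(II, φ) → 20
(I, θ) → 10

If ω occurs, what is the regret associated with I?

Best payoff under ω is 230.
Regret = 230 − 130 = 100.

100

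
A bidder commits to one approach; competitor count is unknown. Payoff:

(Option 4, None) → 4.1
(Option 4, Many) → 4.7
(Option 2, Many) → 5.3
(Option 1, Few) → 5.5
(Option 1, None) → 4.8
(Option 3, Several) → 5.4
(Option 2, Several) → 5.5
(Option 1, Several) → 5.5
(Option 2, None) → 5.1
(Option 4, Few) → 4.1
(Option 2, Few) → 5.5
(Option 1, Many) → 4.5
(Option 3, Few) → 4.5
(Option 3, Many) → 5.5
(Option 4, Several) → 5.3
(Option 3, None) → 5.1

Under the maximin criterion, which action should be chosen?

Row minima: Option 1=4.5, Option 2=5.1, Option 3=4.5, Option 4=4.1
Best worst-case = 5.1 → Option 2.

Option 2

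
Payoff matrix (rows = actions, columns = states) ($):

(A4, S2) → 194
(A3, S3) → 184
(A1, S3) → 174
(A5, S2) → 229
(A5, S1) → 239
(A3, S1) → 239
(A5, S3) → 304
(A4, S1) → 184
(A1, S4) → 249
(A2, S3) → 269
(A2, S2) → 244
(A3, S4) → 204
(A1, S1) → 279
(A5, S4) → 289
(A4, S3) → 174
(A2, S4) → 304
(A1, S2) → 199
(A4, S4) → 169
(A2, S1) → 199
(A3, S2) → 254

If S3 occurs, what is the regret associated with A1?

130

Best payoff under S3 is 304.
Regret = 304 − 174 = 130.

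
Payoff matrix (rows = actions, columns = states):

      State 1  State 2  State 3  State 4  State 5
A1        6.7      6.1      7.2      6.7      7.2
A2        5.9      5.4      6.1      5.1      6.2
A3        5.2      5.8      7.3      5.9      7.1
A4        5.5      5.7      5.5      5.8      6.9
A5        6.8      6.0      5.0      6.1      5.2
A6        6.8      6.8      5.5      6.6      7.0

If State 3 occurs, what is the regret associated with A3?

Best payoff under State 3 is 7.3.
Regret = 7.3 − 7.3 = 0.0.

0.0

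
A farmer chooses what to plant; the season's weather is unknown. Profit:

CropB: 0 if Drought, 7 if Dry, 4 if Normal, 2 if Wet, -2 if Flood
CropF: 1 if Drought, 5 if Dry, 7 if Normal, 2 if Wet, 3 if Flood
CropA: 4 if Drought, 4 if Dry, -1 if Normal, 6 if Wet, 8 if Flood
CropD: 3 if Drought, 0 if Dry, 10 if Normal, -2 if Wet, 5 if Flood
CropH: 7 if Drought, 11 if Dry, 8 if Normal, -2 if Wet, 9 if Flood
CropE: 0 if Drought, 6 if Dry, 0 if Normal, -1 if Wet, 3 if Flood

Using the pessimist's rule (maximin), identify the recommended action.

Row minima: CropB=-2, CropF=1, CropA=-1, CropD=-2, CropH=-2, CropE=-1
Best worst-case = 1 → CropF.

CropF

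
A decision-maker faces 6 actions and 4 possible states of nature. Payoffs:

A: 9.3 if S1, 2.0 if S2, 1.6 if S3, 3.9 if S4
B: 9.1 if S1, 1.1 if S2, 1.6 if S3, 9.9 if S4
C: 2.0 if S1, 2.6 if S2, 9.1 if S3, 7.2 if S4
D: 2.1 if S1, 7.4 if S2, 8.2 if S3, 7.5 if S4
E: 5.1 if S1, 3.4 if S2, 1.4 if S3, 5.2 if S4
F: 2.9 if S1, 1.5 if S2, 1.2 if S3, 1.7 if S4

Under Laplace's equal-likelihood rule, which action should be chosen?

D

Row averages: A=4.2, B=5.425, C=5.225, D=6.3, E=3.775, F=1.825
Highest average = 6.3 → D.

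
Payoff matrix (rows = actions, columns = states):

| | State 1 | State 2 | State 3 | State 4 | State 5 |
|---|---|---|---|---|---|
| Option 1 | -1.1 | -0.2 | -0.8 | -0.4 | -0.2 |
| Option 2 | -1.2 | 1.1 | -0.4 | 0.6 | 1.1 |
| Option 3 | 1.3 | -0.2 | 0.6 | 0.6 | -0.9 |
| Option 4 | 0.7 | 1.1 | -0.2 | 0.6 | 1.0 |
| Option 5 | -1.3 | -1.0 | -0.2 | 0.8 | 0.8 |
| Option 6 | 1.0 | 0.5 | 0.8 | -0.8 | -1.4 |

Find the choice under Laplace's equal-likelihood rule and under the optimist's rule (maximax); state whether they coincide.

laplace → Option 4; maximax → Option 3 (disagree)

Row averages: Option 1=-0.54, Option 2=0.24, Option 3=0.28, Option 4=0.64, Option 5=-0.18, Option 6=0.02
Highest average = 0.64 → Option 4.
Row maxima: Option 1=-0.2, Option 2=1.1, Option 3=1.3, Option 4=1.1, Option 5=0.8, Option 6=1.0
Best best-case = 1.3 → Option 3.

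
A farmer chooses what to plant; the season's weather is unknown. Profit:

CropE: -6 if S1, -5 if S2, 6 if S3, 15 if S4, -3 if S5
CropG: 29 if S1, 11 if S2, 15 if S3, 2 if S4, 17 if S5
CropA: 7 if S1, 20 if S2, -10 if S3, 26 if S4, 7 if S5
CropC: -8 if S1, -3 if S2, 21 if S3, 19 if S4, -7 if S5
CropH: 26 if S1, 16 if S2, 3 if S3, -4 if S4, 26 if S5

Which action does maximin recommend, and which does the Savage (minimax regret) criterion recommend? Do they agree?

maximin → CropG; minimax regret → CropG (agree)

Row minima: CropE=-6, CropG=2, CropA=-10, CropC=-8, CropH=-4
Best worst-case = 2 → CropG.
Column bests: S1=29, S2=20, S3=21, S4=26, S5=26.
CropE regrets: 35, 25, 15, 11, 29 → max 35
CropG regrets: 0, 9, 6, 24, 9 → max 24
CropA regrets: 22, 0, 31, 0, 19 → max 31
CropC regrets: 37, 23, 0, 7, 33 → max 37
CropH regrets: 3, 4, 18, 30, 0 → max 30
Smallest max regret = 24 → CropG.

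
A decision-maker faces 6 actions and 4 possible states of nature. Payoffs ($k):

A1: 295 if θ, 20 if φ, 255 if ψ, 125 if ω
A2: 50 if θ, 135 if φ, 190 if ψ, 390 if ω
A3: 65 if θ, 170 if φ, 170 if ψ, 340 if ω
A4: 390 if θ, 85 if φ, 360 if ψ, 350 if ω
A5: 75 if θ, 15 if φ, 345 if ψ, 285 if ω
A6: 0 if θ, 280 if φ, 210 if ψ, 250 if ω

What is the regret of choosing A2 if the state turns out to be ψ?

170

Best payoff under ψ is 360.
Regret = 360 − 190 = 170.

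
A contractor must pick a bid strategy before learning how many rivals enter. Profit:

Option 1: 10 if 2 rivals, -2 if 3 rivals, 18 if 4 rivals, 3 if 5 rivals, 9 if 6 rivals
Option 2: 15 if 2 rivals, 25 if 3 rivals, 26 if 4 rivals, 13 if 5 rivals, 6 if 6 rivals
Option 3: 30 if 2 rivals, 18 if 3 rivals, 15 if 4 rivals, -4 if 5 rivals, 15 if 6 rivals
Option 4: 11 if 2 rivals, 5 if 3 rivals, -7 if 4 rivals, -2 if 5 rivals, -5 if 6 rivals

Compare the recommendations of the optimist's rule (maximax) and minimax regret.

maximax → Option 3; minimax regret → Option 2 (disagree)

Row maxima: Option 1=18, Option 2=26, Option 3=30, Option 4=11
Best best-case = 30 → Option 3.
Column bests: 2 rivals=30, 3 rivals=25, 4 rivals=26, 5 rivals=13, 6 rivals=15.
Option 1 regrets: 20, 27, 8, 10, 6 → max 27
Option 2 regrets: 15, 0, 0, 0, 9 → max 15
Option 3 regrets: 0, 7, 11, 17, 0 → max 17
Option 4 regrets: 19, 20, 33, 15, 20 → max 33
Smallest max regret = 15 → Option 2.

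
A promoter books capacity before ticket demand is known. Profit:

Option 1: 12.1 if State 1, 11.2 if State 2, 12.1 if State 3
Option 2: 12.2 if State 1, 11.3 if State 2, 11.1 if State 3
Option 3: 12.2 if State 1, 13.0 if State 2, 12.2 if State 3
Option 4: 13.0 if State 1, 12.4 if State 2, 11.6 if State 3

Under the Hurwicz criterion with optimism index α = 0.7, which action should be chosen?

Option 3

Option 1: 0.7·12.1 + 0.3·11.2 = 11.83
Option 2: 0.7·12.2 + 0.3·11.1 = 11.87
Option 3: 0.7·13.0 + 0.3·12.2 = 12.76
Option 4: 0.7·13.0 + 0.3·11.6 = 12.58
Highest Hurwicz score = 12.76 → Option 3.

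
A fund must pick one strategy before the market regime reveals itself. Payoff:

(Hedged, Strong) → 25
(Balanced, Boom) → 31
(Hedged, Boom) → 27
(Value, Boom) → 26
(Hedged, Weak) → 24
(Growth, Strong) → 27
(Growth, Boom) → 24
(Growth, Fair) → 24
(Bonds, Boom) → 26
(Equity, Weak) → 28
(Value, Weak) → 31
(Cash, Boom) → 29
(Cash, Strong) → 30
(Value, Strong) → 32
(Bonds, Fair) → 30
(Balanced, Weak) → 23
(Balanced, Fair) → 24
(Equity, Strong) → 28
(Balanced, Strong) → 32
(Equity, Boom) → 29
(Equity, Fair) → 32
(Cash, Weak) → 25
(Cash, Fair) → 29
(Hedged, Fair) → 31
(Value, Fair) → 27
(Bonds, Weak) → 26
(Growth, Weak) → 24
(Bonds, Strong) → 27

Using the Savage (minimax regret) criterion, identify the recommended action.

Equity

Column bests: Weak=31, Fair=32, Strong=32, Boom=31.
Equity regrets: 3, 0, 4, 2 → max 4
Balanced regrets: 8, 8, 0, 0 → max 8
Value regrets: 0, 5, 0, 5 → max 5
Hedged regrets: 7, 1, 7, 4 → max 7
Bonds regrets: 5, 2, 5, 5 → max 5
Growth regrets: 7, 8, 5, 7 → max 8
Cash regrets: 6, 3, 2, 2 → max 6
Smallest max regret = 4 → Equity.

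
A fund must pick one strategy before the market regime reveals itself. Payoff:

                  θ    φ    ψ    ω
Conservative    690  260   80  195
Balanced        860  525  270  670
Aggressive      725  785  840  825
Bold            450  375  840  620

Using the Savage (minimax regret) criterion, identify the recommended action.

Aggressive

Column bests: θ=860, φ=785, ψ=840, ω=825.
Conservative regrets: 170, 525, 760, 630 → max 760
Balanced regrets: 0, 260, 570, 155 → max 570
Aggressive regrets: 135, 0, 0, 0 → max 135
Bold regrets: 410, 410, 0, 205 → max 410
Smallest max regret = 135 → Aggressive.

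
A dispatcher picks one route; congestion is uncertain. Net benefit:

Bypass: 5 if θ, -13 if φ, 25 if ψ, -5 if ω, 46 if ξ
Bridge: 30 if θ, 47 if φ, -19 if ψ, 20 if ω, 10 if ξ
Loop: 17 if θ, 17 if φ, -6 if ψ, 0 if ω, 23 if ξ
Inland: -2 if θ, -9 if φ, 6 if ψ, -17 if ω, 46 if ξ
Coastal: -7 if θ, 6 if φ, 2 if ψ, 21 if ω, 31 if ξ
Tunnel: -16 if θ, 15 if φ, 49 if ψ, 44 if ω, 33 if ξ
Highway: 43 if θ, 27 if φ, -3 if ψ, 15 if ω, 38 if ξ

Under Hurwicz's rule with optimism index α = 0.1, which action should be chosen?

Bypass: 0.1·46 + 0.9·(-13) = -7.1
Bridge: 0.1·47 + 0.9·(-19) = -12.4
Loop: 0.1·23 + 0.9·(-6) = -3.1
Inland: 0.1·46 + 0.9·(-17) = -10.7
Coastal: 0.1·31 + 0.9·(-7) = -3.2
Tunnel: 0.1·49 + 0.9·(-16) = -9.5
Highway: 0.1·43 + 0.9·(-3) = 1.6
Highest Hurwicz score = 1.6 → Highway.

Highway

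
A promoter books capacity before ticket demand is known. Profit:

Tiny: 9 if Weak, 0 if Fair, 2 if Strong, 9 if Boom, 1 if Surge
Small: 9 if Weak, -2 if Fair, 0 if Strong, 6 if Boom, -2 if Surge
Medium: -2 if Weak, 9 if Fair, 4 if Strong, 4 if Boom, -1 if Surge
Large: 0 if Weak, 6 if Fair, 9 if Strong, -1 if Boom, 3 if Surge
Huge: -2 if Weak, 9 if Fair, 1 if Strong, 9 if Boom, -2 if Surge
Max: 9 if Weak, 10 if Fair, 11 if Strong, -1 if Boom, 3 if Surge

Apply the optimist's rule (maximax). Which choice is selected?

Row maxima: Tiny=9, Small=9, Medium=9, Large=9, Huge=9, Max=11
Best best-case = 11 → Max.

Max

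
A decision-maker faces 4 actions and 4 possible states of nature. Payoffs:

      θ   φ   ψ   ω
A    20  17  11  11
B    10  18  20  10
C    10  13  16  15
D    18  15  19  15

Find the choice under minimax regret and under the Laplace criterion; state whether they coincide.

minimax regret → D; laplace → D (agree)

Column bests: θ=20, φ=18, ψ=20, ω=15.
A regrets: 0, 1, 9, 4 → max 9
B regrets: 10, 0, 0, 5 → max 10
C regrets: 10, 5, 4, 0 → max 10
D regrets: 2, 3, 1, 0 → max 3
Smallest max regret = 3 → D.
Row averages: A=14.75, B=14.5, C=13.5, D=16.75
Highest average = 16.75 → D.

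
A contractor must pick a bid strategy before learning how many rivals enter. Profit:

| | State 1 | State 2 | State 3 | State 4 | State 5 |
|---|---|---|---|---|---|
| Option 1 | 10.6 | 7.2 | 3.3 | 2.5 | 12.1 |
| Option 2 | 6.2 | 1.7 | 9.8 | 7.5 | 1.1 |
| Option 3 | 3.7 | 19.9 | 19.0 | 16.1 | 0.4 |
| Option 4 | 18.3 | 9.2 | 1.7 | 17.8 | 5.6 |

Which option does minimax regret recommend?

Column bests: State 1=18.3, State 2=19.9, State 3=19.0, State 4=17.8, State 5=12.1.
Option 1 regrets: 7.7, 12.7, 15.7, 15.3, 0.0 → max 15.7
Option 2 regrets: 12.1, 18.2, 9.2, 10.3, 11.0 → max 18.2
Option 3 regrets: 14.6, 0.0, 0.0, 1.7, 11.7 → max 14.6
Option 4 regrets: 0.0, 10.7, 17.3, 0.0, 6.5 → max 17.3
Smallest max regret = 14.6 → Option 3.

Option 3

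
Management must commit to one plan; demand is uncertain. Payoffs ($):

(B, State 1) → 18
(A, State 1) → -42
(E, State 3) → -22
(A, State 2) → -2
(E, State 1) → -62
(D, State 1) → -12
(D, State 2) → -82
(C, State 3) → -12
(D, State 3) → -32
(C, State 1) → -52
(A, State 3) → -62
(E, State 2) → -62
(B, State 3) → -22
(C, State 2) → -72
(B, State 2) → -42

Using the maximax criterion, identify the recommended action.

B

Row maxima: A=-2, B=18, C=-12, D=-12, E=-22
Best best-case = 18 → B.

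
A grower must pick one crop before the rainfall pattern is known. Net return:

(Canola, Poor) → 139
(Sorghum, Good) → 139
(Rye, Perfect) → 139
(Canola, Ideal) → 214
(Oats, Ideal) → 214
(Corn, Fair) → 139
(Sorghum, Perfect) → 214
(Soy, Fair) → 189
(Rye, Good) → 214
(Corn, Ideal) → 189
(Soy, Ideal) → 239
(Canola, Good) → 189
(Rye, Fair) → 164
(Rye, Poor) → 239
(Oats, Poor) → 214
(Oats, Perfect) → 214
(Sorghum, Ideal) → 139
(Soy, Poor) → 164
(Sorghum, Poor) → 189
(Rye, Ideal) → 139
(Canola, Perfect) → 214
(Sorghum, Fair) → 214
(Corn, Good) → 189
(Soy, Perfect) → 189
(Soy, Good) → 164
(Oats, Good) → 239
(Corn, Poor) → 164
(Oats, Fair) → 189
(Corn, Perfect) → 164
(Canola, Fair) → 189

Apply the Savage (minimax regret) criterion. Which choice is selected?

Column bests: Poor=239, Fair=214, Good=239, Ideal=239, Perfect=214.
Oats regrets: 25, 25, 0, 25, 0 → max 25
Canola regrets: 100, 25, 50, 25, 0 → max 100
Corn regrets: 75, 75, 50, 50, 50 → max 75
Rye regrets: 0, 50, 25, 100, 75 → max 100
Soy regrets: 75, 25, 75, 0, 25 → max 75
Sorghum regrets: 50, 0, 100, 100, 0 → max 100
Smallest max regret = 25 → Oats.

Oats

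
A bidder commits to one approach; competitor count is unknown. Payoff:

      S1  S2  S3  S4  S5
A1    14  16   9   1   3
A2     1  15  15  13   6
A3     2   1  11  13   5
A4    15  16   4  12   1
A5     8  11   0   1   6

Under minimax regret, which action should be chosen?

A4

Column bests: S1=15, S2=16, S3=15, S4=13, S5=6.
A1 regrets: 1, 0, 6, 12, 3 → max 12
A2 regrets: 14, 1, 0, 0, 0 → max 14
A3 regrets: 13, 15, 4, 0, 1 → max 15
A4 regrets: 0, 0, 11, 1, 5 → max 11
A5 regrets: 7, 5, 15, 12, 0 → max 15
Smallest max regret = 11 → A4.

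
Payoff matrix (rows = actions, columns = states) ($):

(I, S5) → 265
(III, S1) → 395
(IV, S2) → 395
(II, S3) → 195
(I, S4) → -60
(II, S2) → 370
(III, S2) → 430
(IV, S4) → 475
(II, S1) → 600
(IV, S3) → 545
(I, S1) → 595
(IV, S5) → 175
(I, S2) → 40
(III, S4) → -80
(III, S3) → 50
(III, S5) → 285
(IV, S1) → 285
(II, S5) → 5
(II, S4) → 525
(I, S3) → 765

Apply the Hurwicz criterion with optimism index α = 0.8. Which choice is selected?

I: 0.8·765 + 0.2·(-60) = 600
II: 0.8·600 + 0.2·5 = 481
III: 0.8·430 + 0.2·(-80) = 328
IV: 0.8·545 + 0.2·175 = 471
Highest Hurwicz score = 600 → I.

I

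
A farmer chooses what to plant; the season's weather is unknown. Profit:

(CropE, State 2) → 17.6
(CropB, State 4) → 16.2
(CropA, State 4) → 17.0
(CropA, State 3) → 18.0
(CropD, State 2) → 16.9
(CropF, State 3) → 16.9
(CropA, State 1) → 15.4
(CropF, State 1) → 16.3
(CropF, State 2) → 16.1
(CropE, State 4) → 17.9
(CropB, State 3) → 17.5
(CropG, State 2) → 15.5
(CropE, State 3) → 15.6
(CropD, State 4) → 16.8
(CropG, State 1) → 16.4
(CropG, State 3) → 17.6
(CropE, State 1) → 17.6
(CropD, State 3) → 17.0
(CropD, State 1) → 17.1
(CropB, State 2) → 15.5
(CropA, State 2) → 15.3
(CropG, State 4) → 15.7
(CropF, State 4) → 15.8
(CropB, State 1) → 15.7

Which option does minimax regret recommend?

Column bests: State 1=17.6, State 2=17.6, State 3=18.0, State 4=17.9.
CropF regrets: 1.3, 1.5, 1.1, 2.1 → max 2.1
CropA regrets: 2.2, 2.3, 0.0, 0.9 → max 2.3
CropD regrets: 0.5, 0.7, 1.0, 1.1 → max 1.1
CropE regrets: 0.0, 0.0, 2.4, 0.0 → max 2.4
CropG regrets: 1.2, 2.1, 0.4, 2.2 → max 2.2
CropB regrets: 1.9, 2.1, 0.5, 1.7 → max 2.1
Smallest max regret = 1.1 → CropD.

CropD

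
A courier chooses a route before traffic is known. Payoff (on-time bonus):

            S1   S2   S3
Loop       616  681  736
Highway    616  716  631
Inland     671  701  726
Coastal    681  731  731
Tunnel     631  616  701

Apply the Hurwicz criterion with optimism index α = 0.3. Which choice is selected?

Coastal

Loop: 0.3·736 + 0.7·616 = 652
Highway: 0.3·716 + 0.7·616 = 646
Inland: 0.3·726 + 0.7·671 = 687.5
Coastal: 0.3·731 + 0.7·681 = 696
Tunnel: 0.3·701 + 0.7·616 = 641.5
Highest Hurwicz score = 696 → Coastal.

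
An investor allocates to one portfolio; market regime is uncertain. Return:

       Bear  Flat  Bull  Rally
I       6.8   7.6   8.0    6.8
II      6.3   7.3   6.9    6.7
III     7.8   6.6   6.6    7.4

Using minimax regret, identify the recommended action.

I

Column bests: Bear=7.8, Flat=7.6, Bull=8.0, Rally=7.4.
I regrets: 1.0, 0.0, 0.0, 0.6 → max 1.0
II regrets: 1.5, 0.3, 1.1, 0.7 → max 1.5
III regrets: 0.0, 1.0, 1.4, 0.0 → max 1.4
Smallest max regret = 1.0 → I.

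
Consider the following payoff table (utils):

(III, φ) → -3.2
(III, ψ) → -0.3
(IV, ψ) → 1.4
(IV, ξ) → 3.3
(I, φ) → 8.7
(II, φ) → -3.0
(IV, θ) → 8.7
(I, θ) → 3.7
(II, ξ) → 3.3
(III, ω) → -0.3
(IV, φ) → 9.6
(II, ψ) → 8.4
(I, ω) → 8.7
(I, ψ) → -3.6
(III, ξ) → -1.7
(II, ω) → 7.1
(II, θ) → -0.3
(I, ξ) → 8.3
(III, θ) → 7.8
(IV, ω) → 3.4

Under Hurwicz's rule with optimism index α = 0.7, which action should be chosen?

I: 0.7·8.7 + 0.3·(-3.6) = 5.01
II: 0.7·8.4 + 0.3·(-3.0) = 4.98
III: 0.7·7.8 + 0.3·(-3.2) = 4.5
IV: 0.7·9.6 + 0.3·1.4 = 7.14
Highest Hurwicz score = 7.14 → IV.

IV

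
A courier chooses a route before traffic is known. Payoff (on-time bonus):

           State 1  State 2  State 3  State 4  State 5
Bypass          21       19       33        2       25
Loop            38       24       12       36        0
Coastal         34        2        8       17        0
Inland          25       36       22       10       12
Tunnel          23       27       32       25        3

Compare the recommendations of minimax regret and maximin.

Column bests: State 1=38, State 2=36, State 3=33, State 4=36, State 5=25.
Bypass regrets: 17, 17, 0, 34, 0 → max 34
Loop regrets: 0, 12, 21, 0, 25 → max 25
Coastal regrets: 4, 34, 25, 19, 25 → max 34
Inland regrets: 13, 0, 11, 26, 13 → max 26
Tunnel regrets: 15, 9, 1, 11, 22 → max 22
Smallest max regret = 22 → Tunnel.
Row minima: Bypass=2, Loop=0, Coastal=0, Inland=10, Tunnel=3
Best worst-case = 10 → Inland.

minimax regret → Tunnel; maximin → Inland (disagree)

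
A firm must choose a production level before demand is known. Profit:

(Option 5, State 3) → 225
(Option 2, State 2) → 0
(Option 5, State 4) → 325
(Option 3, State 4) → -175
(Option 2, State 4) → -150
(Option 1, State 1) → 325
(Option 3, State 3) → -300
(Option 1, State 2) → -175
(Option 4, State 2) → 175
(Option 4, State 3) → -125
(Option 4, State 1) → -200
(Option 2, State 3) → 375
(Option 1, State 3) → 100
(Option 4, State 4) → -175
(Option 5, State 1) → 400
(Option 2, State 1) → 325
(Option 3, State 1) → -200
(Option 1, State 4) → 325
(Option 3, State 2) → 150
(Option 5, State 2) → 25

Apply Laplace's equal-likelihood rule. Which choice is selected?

Option 5

Row averages: Option 1=143.75, Option 2=137.5, Option 3=-131.25, Option 4=-81.25, Option 5=243.75
Highest average = 243.75 → Option 5.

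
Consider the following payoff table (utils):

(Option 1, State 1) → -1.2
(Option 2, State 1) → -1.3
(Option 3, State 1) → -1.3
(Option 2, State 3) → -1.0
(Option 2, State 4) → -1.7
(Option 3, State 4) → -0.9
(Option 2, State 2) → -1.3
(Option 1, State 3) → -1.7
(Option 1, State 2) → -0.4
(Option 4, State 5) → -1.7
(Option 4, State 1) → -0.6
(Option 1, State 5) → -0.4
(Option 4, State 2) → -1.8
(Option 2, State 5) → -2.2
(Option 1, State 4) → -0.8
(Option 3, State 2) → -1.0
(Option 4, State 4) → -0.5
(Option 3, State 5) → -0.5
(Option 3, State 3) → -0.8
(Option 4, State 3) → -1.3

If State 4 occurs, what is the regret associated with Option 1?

0.3

Best payoff under State 4 is -0.5.
Regret = -0.5 − (-0.8) = 0.3.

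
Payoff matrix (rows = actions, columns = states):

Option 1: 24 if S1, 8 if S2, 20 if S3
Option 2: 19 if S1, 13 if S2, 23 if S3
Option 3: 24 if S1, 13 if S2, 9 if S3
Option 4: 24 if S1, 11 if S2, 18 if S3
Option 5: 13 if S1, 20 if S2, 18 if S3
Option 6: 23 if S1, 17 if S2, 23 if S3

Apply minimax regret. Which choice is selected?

Option 6

Column bests: S1=24, S2=20, S3=23.
Option 1 regrets: 0, 12, 3 → max 12
Option 2 regrets: 5, 7, 0 → max 7
Option 3 regrets: 0, 7, 14 → max 14
Option 4 regrets: 0, 9, 5 → max 9
Option 5 regrets: 11, 0, 5 → max 11
Option 6 regrets: 1, 3, 0 → max 3
Smallest max regret = 3 → Option 6.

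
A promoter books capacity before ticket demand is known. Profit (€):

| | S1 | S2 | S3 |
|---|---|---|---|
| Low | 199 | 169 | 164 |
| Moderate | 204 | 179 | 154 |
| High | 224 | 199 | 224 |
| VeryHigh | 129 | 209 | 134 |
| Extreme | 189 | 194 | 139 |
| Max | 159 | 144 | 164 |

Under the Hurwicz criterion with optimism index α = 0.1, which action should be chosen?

High

Low: 0.1·199 + 0.9·164 = 167.5
Moderate: 0.1·204 + 0.9·154 = 159
High: 0.1·224 + 0.9·199 = 201.5
VeryHigh: 0.1·209 + 0.9·129 = 137
Extreme: 0.1·194 + 0.9·139 = 144.5
Max: 0.1·164 + 0.9·144 = 146
Highest Hurwicz score = 201.5 → High.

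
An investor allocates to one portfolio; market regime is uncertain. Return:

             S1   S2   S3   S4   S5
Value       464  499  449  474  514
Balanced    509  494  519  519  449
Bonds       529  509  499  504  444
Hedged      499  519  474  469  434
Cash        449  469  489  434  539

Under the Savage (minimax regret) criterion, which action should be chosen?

Column bests: S1=529, S2=519, S3=519, S4=519, S5=539.
Value regrets: 65, 20, 70, 45, 25 → max 70
Balanced regrets: 20, 25, 0, 0, 90 → max 90
Bonds regrets: 0, 10, 20, 15, 95 → max 95
Hedged regrets: 30, 0, 45, 50, 105 → max 105
Cash regrets: 80, 50, 30, 85, 0 → max 85
Smallest max regret = 70 → Value.

Value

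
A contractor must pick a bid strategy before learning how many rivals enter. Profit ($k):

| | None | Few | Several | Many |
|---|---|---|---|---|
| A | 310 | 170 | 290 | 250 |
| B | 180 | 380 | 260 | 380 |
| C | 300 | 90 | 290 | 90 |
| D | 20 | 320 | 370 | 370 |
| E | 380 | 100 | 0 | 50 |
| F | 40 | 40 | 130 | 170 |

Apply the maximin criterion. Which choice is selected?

Row minima: A=170, B=180, C=90, D=20, E=0, F=40
Best worst-case = 180 → B.

B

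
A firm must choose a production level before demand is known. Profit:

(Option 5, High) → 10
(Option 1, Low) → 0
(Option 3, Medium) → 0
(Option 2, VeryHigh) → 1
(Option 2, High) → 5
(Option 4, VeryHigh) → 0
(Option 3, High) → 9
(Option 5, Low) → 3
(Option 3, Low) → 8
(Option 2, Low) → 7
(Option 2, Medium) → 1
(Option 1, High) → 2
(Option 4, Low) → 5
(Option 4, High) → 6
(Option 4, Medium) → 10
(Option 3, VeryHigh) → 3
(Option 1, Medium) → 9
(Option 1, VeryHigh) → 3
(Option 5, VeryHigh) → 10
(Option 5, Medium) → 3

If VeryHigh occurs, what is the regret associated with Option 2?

Best payoff under VeryHigh is 10.
Regret = 10 − 1 = 9.

9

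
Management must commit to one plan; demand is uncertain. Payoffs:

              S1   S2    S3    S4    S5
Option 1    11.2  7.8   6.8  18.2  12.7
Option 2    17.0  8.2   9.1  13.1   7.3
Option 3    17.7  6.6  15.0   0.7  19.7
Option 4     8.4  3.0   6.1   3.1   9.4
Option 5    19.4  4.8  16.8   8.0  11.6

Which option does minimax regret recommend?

Column bests: S1=19.4, S2=8.2, S3=16.8, S4=18.2, S5=19.7.
Option 1 regrets: 8.2, 0.4, 10.0, 0.0, 7.0 → max 10.0
Option 2 regrets: 2.4, 0.0, 7.7, 5.1, 12.4 → max 12.4
Option 3 regrets: 1.7, 1.6, 1.8, 17.5, 0.0 → max 17.5
Option 4 regrets: 11.0, 5.2, 10.7, 15.1, 10.3 → max 15.1
Option 5 regrets: 0.0, 3.4, 0.0, 10.2, 8.1 → max 10.2
Smallest max regret = 10.0 → Option 1.

Option 1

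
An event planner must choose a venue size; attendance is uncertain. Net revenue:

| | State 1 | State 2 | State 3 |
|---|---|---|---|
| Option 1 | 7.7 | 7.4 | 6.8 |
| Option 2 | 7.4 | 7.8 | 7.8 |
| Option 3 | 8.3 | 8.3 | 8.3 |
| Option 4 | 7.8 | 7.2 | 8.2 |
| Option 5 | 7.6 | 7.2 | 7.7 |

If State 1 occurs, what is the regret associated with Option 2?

0.9

Best payoff under State 1 is 8.3.
Regret = 8.3 − 7.4 = 0.9.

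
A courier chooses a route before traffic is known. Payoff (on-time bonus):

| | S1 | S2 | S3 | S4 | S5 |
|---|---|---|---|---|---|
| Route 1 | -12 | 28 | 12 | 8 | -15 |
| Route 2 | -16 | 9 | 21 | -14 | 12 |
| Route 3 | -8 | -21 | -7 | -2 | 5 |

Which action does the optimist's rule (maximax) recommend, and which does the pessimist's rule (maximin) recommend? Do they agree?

Row maxima: Route 1=28, Route 2=21, Route 3=5
Best best-case = 28 → Route 1.
Row minima: Route 1=-15, Route 2=-16, Route 3=-21
Best worst-case = -15 → Route 1.

maximax → Route 1; maximin → Route 1 (agree)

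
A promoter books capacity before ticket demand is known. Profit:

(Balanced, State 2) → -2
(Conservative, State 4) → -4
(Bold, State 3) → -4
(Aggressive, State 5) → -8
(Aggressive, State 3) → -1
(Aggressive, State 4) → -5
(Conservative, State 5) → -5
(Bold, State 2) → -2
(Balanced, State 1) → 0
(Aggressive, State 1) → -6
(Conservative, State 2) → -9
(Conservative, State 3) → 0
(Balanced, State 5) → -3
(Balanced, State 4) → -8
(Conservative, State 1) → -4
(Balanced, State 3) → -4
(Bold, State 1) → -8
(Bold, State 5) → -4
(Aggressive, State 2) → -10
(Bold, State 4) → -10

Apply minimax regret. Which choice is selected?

Column bests: State 1=0, State 2=-2, State 3=0, State 4=-4, State 5=-3.
Conservative regrets: 4, 7, 0, 0, 2 → max 7
Balanced regrets: 0, 0, 4, 4, 0 → max 4
Aggressive regrets: 6, 8, 1, 1, 5 → max 8
Bold regrets: 8, 0, 4, 6, 1 → max 8
Smallest max regret = 4 → Balanced.

Balanced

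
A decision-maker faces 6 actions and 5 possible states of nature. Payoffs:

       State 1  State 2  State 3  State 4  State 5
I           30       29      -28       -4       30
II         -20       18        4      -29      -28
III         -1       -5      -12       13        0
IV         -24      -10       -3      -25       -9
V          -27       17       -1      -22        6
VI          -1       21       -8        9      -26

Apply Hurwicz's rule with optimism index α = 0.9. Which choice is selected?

I: 0.9·30 + 0.1·(-28) = 24.2
II: 0.9·18 + 0.1·(-29) = 13.3
III: 0.9·13 + 0.1·(-12) = 10.5
IV: 0.9·(-3) + 0.1·(-25) = -5.2
V: 0.9·17 + 0.1·(-27) = 12.6
VI: 0.9·21 + 0.1·(-26) = 16.3
Highest Hurwicz score = 24.2 → I.

I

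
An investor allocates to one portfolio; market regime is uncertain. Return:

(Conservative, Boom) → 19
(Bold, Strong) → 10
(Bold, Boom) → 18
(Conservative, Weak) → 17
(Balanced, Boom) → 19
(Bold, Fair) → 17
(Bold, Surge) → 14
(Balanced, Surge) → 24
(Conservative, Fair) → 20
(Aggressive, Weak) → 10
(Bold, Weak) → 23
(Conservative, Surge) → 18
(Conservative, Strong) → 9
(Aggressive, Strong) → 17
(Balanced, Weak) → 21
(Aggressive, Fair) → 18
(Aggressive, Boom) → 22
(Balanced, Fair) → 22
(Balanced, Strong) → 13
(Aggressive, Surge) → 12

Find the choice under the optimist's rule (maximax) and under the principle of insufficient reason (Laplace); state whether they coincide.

Row maxima: Conservative=20, Balanced=24, Aggressive=22, Bold=23
Best best-case = 24 → Balanced.
Row averages: Conservative=16.6, Balanced=19.8, Aggressive=15.8, Bold=16.4
Highest average = 19.8 → Balanced.

maximax → Balanced; laplace → Balanced (agree)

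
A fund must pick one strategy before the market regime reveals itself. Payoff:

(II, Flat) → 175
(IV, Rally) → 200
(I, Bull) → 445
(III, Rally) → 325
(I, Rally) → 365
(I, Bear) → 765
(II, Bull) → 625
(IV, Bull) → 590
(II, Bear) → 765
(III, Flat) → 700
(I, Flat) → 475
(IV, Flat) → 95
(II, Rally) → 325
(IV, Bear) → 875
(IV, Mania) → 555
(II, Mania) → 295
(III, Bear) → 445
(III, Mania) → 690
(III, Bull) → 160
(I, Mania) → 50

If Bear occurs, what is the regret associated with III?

430

Best payoff under Bear is 875.
Regret = 875 − 445 = 430.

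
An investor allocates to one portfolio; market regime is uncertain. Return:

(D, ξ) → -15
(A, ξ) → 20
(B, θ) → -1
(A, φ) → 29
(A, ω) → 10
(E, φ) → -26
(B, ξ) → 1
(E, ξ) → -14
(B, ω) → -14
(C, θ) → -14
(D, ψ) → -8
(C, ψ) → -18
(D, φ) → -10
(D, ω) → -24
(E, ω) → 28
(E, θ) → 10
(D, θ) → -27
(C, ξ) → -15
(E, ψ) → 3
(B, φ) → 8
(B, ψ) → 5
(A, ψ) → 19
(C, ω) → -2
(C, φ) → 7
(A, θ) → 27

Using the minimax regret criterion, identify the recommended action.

A

Column bests: θ=27, φ=29, ψ=19, ω=28, ξ=20.
A regrets: 0, 0, 0, 18, 0 → max 18
B regrets: 28, 21, 14, 42, 19 → max 42
C regrets: 41, 22, 37, 30, 35 → max 41
D regrets: 54, 39, 27, 52, 35 → max 54
E regrets: 17, 55, 16, 0, 34 → max 55
Smallest max regret = 18 → A.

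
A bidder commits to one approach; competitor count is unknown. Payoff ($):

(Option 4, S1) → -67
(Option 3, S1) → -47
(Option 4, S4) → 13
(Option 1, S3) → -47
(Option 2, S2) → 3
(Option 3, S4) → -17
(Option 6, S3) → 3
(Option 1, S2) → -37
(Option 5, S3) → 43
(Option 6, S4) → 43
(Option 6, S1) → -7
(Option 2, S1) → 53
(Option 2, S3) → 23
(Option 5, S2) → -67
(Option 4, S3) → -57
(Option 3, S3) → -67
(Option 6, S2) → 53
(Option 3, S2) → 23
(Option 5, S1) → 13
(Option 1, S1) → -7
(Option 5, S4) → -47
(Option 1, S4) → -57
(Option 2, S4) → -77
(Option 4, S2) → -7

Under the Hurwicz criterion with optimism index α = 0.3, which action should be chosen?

Option 1: 0.3·(-7) + 0.7·(-57) = -42
Option 2: 0.3·53 + 0.7·(-77) = -38
Option 3: 0.3·23 + 0.7·(-67) = -40
Option 4: 0.3·13 + 0.7·(-67) = -43
Option 5: 0.3·43 + 0.7·(-67) = -34
Option 6: 0.3·53 + 0.7·(-7) = 11
Highest Hurwicz score = 11 → Option 6.

Option 6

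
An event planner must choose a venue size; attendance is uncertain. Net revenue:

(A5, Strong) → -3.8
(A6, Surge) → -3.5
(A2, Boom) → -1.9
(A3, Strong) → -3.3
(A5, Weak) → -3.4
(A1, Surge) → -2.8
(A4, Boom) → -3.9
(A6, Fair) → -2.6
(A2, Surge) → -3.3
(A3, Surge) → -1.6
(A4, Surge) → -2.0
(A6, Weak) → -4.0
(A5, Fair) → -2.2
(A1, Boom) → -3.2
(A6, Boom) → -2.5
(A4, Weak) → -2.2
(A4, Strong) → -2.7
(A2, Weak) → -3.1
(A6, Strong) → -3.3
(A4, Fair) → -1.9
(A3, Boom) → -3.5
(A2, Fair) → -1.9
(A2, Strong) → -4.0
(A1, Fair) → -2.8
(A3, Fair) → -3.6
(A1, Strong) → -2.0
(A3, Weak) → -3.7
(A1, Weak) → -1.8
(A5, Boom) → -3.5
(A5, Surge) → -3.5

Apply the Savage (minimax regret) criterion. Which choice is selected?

Column bests: Weak=-1.8, Fair=-1.9, Strong=-2.0, Boom=-1.9, Surge=-1.6.
A1 regrets: 0.0, 0.9, 0.0, 1.3, 1.2 → max 1.3
A2 regrets: 1.3, 0.0, 2.0, 0.0, 1.7 → max 2.0
A3 regrets: 1.9, 1.7, 1.3, 1.6, 0.0 → max 1.9
A4 regrets: 0.4, 0.0, 0.7, 2.0, 0.4 → max 2.0
A5 regrets: 1.6, 0.3, 1.8, 1.6, 1.9 → max 1.9
A6 regrets: 2.2, 0.7, 1.3, 0.6, 1.9 → max 2.2
Smallest max regret = 1.3 → A1.

A1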